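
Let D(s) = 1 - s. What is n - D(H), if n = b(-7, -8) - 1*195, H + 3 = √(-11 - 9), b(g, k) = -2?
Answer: -201 + 2*I*√5 ≈ -201.0 + 4.4721*I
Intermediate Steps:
H = -3 + 2*I*√5 (H = -3 + √(-11 - 9) = -3 + √(-20) = -3 + 2*I*√5 ≈ -3.0 + 4.4721*I)
n = -197 (n = -2 - 1*195 = -2 - 195 = -197)
n - D(H) = -197 - (1 - (-3 + 2*I*√5)) = -197 - (1 + (3 - 2*I*√5)) = -197 - (4 - 2*I*√5) = -197 + (-4 + 2*I*√5) = -201 + 2*I*√5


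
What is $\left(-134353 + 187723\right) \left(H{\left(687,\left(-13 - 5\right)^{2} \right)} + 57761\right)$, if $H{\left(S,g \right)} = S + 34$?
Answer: $3121184340$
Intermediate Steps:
$H{\left(S,g \right)} = 34 + S$
$\left(-134353 + 187723\right) \left(H{\left(687,\left(-13 - 5\right)^{2} \right)} + 57761\right) = \left(-134353 + 187723\right) \left(\left(34 + 687\right) + 57761\right) = 53370 \left(721 + 57761\right) = 53370 \cdot 58482 = 3121184340$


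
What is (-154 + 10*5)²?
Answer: 10816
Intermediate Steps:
(-154 + 10*5)² = (-154 + 50)² = (-104)² = 10816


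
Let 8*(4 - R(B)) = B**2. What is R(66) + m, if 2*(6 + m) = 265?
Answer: -414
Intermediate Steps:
m = 253/2 (m = -6 + (1/2)*265 = -6 + 265/2 = 253/2 ≈ 126.50)
R(B) = 4 - B**2/8
R(66) + m = (4 - 1/8*66**2) + 253/2 = (4 - 1/8*4356) + 253/2 = (4 - 1089/2) + 253/2 = -1081/2 + 253/2 = -414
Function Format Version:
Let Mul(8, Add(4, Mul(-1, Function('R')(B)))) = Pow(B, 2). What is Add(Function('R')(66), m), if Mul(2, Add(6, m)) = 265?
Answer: -414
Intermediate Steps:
m = Rational(253, 2) (m = Add(-6, Mul(Rational(1, 2), 265)) = Add(-6, Rational(265, 2)) = Rational(253, 2) ≈ 126.50)
Function('R')(B) = Add(4, Mul(Rational(-1, 8), Pow(B, 2)))
Add(Function('R')(66), m) = Add(Add(4, Mul(Rational(-1, 8), Pow(66, 2))), Rational(253, 2)) = Add(Add(4, Mul(Rational(-1, 8), 4356)), Rational(253, 2)) = Add(Add(4, Rational(-1089, 2)), Rational(253, 2)) = Add(Rational(-1081, 2), Rational(253, 2)) = -414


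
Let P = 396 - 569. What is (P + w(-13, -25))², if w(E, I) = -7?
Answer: 32400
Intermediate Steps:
P = -173
(P + w(-13, -25))² = (-173 - 7)² = (-180)² = 32400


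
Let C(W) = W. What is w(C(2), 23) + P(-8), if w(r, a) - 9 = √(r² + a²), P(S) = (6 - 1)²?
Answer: 34 + √533 ≈ 57.087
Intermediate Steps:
P(S) = 25 (P(S) = 5² = 25)
w(r, a) = 9 + √(a² + r²) (w(r, a) = 9 + √(r² + a²) = 9 + √(a² + r²))
w(C(2), 23) + P(-8) = (9 + √(23² + 2²)) + 25 = (9 + √(529 + 4)) + 25 = (9 + √533) + 25 = 34 + √533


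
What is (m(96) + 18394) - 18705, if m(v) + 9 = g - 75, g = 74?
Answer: -321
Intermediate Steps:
m(v) = -10 (m(v) = -9 + (74 - 75) = -9 - 1 = -10)
(m(96) + 18394) - 18705 = (-10 + 18394) - 18705 = 18384 - 18705 = -321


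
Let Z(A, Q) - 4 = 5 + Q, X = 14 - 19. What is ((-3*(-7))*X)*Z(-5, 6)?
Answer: -1575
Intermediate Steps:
X = -5
Z(A, Q) = 9 + Q (Z(A, Q) = 4 + (5 + Q) = 9 + Q)
((-3*(-7))*X)*Z(-5, 6) = (-3*(-7)*(-5))*(9 + 6) = (21*(-5))*15 = -105*15 = -1575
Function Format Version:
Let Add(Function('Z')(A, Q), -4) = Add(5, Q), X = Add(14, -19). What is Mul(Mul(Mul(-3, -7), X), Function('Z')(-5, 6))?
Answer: -1575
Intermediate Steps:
X = -5
Function('Z')(A, Q) = Add(9, Q) (Function('Z')(A, Q) = Add(4, Add(5, Q)) = Add(9, Q))
Mul(Mul(Mul(-3, -7), X), Function('Z')(-5, 6)) = Mul(Mul(Mul(-3, -7), -5), Add(9, 6)) = Mul(Mul(21, -5), 15) = Mul(-105, 15) = -1575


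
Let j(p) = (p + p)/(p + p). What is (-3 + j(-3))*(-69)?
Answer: 138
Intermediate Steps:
j(p) = 1 (j(p) = (2*p)/((2*p)) = (2*p)*(1/(2*p)) = 1)
(-3 + j(-3))*(-69) = (-3 + 1)*(-69) = -2*(-69) = 138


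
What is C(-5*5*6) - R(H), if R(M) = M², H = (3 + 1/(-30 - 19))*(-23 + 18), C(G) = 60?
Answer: -388840/2401 ≈ -161.95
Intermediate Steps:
H = -730/49 (H = (3 + 1/(-49))*(-5) = (3 - 1/49)*(-5) = (146/49)*(-5) = -730/49 ≈ -14.898)
C(-5*5*6) - R(H) = 60 - (-730/49)² = 60 - 1*532900/2401 = 60 - 532900/2401 = -388840/2401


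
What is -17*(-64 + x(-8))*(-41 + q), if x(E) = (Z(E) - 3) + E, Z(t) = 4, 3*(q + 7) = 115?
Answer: -35003/3 ≈ -11668.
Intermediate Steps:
q = 94/3 (q = -7 + (⅓)*115 = -7 + 115/3 = 94/3 ≈ 31.333)
x(E) = 1 + E (x(E) = (4 - 3) + E = 1 + E)
-17*(-64 + x(-8))*(-41 + q) = -17*(-64 + (1 - 8))*(-41 + 94/3) = -17*(-64 - 7)*(-29)/3 = -(-1207)*(-29)/3 = -17*2059/3 = -35003/3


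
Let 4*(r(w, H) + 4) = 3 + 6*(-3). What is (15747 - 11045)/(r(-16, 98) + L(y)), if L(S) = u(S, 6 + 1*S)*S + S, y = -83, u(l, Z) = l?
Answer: 18808/27193 ≈ 0.69165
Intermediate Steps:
r(w, H) = -31/4 (r(w, H) = -4 + (3 + 6*(-3))/4 = -4 + (3 - 18)/4 = -4 + (¼)*(-15) = -4 - 15/4 = -31/4)
L(S) = S + S² (L(S) = S*S + S = S² + S = S + S²)
(15747 - 11045)/(r(-16, 98) + L(y)) = (15747 - 11045)/(-31/4 - 83*(1 - 83)) = 4702/(-31/4 - 83*(-82)) = 4702/(-31/4 + 6806) = 4702/(27193/4) = 4702*(4/27193) = 18808/27193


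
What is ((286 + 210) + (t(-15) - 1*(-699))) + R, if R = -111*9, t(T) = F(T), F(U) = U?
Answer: 181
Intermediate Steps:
t(T) = T
R = -999
((286 + 210) + (t(-15) - 1*(-699))) + R = ((286 + 210) + (-15 - 1*(-699))) - 999 = (496 + (-15 + 699)) - 999 = (496 + 684) - 999 = 1180 - 999 = 181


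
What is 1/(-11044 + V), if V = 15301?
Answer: 1/4257 ≈ 0.00023491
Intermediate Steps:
1/(-11044 + V) = 1/(-11044 + 15301) = 1/4257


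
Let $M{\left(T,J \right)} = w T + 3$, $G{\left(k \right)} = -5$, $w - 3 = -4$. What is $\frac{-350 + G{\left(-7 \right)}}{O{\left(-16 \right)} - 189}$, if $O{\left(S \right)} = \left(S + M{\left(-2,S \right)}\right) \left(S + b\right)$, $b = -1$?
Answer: $\frac{355}{2} \approx 177.5$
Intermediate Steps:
$w = -1$ ($w = 3 - 4 = -1$)
$M{\left(T,J \right)} = 3 - T$ ($M{\left(T,J \right)} = - T + 3 = 3 - T$)
$O{\left(S \right)} = \left(-1 + S\right) \left(5 + S\right)$ ($O{\left(S \right)} = \left(S + \left(3 - -2\right)\right) \left(S - 1\right) = \left(S + \left(3 + 2\right)\right) \left(-1 + S\right) = \left(S + 5\right) \left(-1 + S\right) = \left(5 + S\right) \left(-1 + S\right) = \left(-1 + S\right) \left(5 + S\right)$)
$\frac{-350 + G{\left(-7 \right)}}{O{\left(-16 \right)} - 189} = \frac{-350 - 5}{\left(-5 + \left(-16\right)^{2} + 4 \left(-16\right)\right) - 189} = - \frac{355}{\left(-5 + 256 - 64\right) - 189} = - \frac{355}{187 - 189} = - \frac{355}{-2} = \left(-355\right) \left(- \frac{1}{2}\right) = \frac{355}{2}$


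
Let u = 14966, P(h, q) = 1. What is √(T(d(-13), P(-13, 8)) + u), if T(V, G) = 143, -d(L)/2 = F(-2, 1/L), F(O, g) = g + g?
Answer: √15109 ≈ 122.92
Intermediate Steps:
F(O, g) = 2*g
d(L) = -4/L
√(T(d(-13), P(-13, 8)) + u) = √(143 + 14966) = √15109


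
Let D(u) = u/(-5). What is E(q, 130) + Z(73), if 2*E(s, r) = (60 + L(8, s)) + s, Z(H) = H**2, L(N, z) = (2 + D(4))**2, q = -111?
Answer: 265211/50 ≈ 5304.2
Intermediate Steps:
D(u) = -u/5 (D(u) = u*(-1/5) = -u/5)
L(N, z) = 36/25 (L(N, z) = (2 - 1/5*4)**2 = (2 - 4/5)**2 = (6/5)**2 = 36/25)
E(s, r) = 768/25 + s/2 (E(s, r) = ((60 + 36/25) + s)/2 = (1536/25 + s)/2 = 768/25 + s/2)
E(q, 130) + Z(73) = (768/25 + (1/2)*(-111)) + 73**2 = (768/25 - 111/2) + 5329 = -1239/50 + 5329 = 265211/50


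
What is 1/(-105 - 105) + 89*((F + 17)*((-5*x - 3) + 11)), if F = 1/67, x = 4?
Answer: -255679267/14070 ≈ -18172.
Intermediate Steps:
F = 1/67 ≈ 0.014925
1/(-105 - 105) + 89*((F + 17)*((-5*x - 3) + 11)) = 1/(-105 - 105) + 89*((1/67 + 17)*((-5*4 - 3) + 11)) = 1/(-210) + 89*(1140*((-20 - 3) + 11)/67) = -1/210 + 89*(1140*(-23 + 11)/67) = -1/210 + 89*((1140/67)*(-12)) = -1/210 + 89*(-13680/67) = -1/210 - 1217520/67 = -255679267/14070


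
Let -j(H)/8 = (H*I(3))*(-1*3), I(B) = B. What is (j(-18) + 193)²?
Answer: 1216609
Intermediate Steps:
j(H) = 72*H (j(H) = -8*H*3*(-1*3) = -8*3*H*(-3) = -(-72)*H = 72*H)
(j(-18) + 193)² = (72*(-18) + 193)² = (-1296 + 193)² = (-1103)² = 1216609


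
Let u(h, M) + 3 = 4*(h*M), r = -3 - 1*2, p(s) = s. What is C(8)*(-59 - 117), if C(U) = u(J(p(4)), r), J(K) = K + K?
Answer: 28688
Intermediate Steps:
J(K) = 2*K
r = -5 (r = -3 - 2 = -5)
u(h, M) = -3 + 4*M*h (u(h, M) = -3 + 4*(h*M) = -3 + 4*(M*h) = -3 + 4*M*h)
C(U) = -163 (C(U) = -3 + 4*(-5)*(2*4) = -3 + 4*(-5)*8 = -3 - 160 = -163)
C(8)*(-59 - 117) = -163*(-59 - 117) = -163*(-176) = 28688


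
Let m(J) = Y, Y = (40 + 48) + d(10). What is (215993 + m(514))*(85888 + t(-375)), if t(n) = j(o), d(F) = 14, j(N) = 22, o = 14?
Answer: 18564721450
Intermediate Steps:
t(n) = 22
Y = 102 (Y = (40 + 48) + 14 = 88 + 14 = 102)
m(J) = 102
(215993 + m(514))*(85888 + t(-375)) = (215993 + 102)*(85888 + 22) = 216095*85910 = 18564721450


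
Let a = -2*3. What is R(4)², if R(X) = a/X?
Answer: 9/4 ≈ 2.2500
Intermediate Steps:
a = -6
R(X) = -6/X
R(4)² = (-6/4)² = (-6*¼)² = (-3/2)² = 9/4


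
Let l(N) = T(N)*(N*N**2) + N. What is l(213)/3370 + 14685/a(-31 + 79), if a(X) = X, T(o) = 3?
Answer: 240176107/26960 ≈ 8908.6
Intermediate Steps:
l(N) = N + 3*N**3 (l(N) = 3*(N*N**2) + N = 3*N**3 + N = N + 3*N**3)
l(213)/3370 + 14685/a(-31 + 79) = (213 + 3*213**3)/3370 + 14685/(-31 + 79) = (213 + 3*9663597)*(1/3370) + 14685/48 = (213 + 28990791)*(1/3370) + 14685*(1/48) = 28991004*(1/3370) + 4895/16 = 14495502/1685 + 4895/16 = 240176107/26960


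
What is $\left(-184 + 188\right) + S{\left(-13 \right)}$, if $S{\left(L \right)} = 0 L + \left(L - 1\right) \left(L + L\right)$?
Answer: $368$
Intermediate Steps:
$S{\left(L \right)} = 2 L \left(-1 + L\right)$ ($S{\left(L \right)} = 0 + \left(-1 + L\right) 2 L = 0 + 2 L \left(-1 + L\right) = 2 L \left(-1 + L\right)$)
$\left(-184 + 188\right) + S{\left(-13 \right)} = \left(-184 + 188\right) + 2 \left(-13\right) \left(-1 - 13\right) = 4 + 2 \left(-13\right) \left(-14\right) = 4 + 364 = 368$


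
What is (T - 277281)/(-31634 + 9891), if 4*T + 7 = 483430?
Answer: 625701/86972 ≈ 7.1943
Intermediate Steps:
T = 483423/4 (T = -7/4 + (1/4)*483430 = -7/4 + 241715/2 = 483423/4 ≈ 1.2086e+5)
(T - 277281)/(-31634 + 9891) = (483423/4 - 277281)/(-31634 + 9891) = -625701/4/(-21743) = -625701/4*(-1/21743) = 625701/86972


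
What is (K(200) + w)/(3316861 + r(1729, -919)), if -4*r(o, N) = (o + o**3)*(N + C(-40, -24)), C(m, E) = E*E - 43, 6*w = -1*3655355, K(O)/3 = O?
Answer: -3651755/2992723382388 ≈ -1.2202e-6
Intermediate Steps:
K(O) = 3*O
w = -3655355/6 (w = (-1*3655355)/6 = (1/6)*(-3655355) = -3655355/6 ≈ -6.0923e+5)
C(m, E) = -43 + E**2 (C(m, E) = E**2 - 43 = -43 + E**2)
r(o, N) = -(533 + N)*(o + o**3)/4 (r(o, N) = -(o + o**3)*(N + (-43 + (-24)**2))/4 = -(o + o**3)*(N + (-43 + 576))/4 = -(o + o**3)*(N + 533)/4 = -(o + o**3)*(533 + N)/4 = -(533 + N)*(o + o**3)/4)
(K(200) + w)/(3316861 + r(1729, -919)) = (3*200 - 3655355/6)/(3316861 - 1/4*1729*(533 - 919 + 533*1729**2 - 919*1729**2)) = (600 - 3655355/6)/(3316861 - 1/4*1729*(533 - 919 + 533*2989441 - 919*2989441)) = -3651755/(6*(3316861 - 1/4*1729*(533 - 919 + 1593372053 - 2747296279))) = -3651755/(6*(3316861 - 1/4*1729*(-1153924612))) = -3651755/(6*(3316861 + 498783913537)) = -3651755/6/498787230398 = -3651755/6*1/498787230398 = -3651755/2992723382388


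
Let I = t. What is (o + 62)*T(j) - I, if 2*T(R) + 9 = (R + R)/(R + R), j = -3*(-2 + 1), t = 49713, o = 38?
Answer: -50113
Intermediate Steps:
I = 49713
j = 3 (j = -3*(-1) = 3)
T(R) = -4 (T(R) = -9/2 + ((R + R)/(R + R))/2 = -9/2 + ((2*R)/((2*R)))/2 = -9/2 + ((2*R)*(1/(2*R)))/2 = -9/2 + (½)*1 = -9/2 + ½ = -4)
(o + 62)*T(j) - I = (38 + 62)*(-4) - 1*49713 = 100*(-4) - 49713 = -400 - 49713 = -50113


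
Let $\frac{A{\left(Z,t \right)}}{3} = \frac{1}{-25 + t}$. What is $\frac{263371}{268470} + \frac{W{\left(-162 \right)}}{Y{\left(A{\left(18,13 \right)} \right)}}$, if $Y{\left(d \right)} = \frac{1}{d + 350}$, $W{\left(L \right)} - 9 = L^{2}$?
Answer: $\frac{4930176492287}{536940} \approx 9.182 \cdot 10^{6}$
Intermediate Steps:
$W{\left(L \right)} = 9 + L^{2}$
$A{\left(Z,t \right)} = \frac{3}{-25 + t}$
$Y{\left(d \right)} = \frac{1}{350 + d}$
$\frac{263371}{268470} + \frac{W{\left(-162 \right)}}{Y{\left(A{\left(18,13 \right)} \right)}} = \frac{263371}{268470} + \frac{9 + \left(-162\right)^{2}}{\frac{1}{350 + \frac{3}{-25 + 13}}} = 263371 \cdot \frac{1}{268470} + \frac{9 + 26244}{\frac{1}{350 + \frac{3}{-12}}} = \frac{263371}{268470} + \frac{26253}{\frac{1}{350 + 3 \left(- \frac{1}{12}\right)}} = \frac{263371}{268470} + \frac{26253}{\frac{1}{350 - \frac{1}{4}}} = \frac{263371}{268470} + \frac{26253}{\frac{1}{\frac{1399}{4}}} = \frac{263371}{268470} + \frac{26253}{\frac{4}{1399}} = \frac{263371}{268470} + 26253 \cdot \frac{1399}{4} = \frac{263371}{268470} + \frac{36727947}{4} = \frac{4930176492287}{536940}$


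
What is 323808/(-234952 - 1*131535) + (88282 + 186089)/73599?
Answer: 25573819895/8991025571 ≈ 2.8444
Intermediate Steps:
323808/(-234952 - 1*131535) + (88282 + 186089)/73599 = 323808/(-234952 - 131535) + 274371*(1/73599) = 323808/(-366487) + 91457/24533 = 323808*(-1/366487) + 91457/24533 = -323808/366487 + 91457/24533 = 25573819895/8991025571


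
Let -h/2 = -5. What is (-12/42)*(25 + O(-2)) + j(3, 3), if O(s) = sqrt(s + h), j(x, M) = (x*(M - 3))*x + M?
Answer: -29/7 - 4*sqrt(2)/7 ≈ -4.9510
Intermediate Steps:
h = 10 (h = -2*(-5) = 10)
j(x, M) = M + x**2*(-3 + M) (j(x, M) = (x*(-3 + M))*x + M = x**2*(-3 + M) + M = M + x**2*(-3 + M))
O(s) = sqrt(10 + s) (O(s) = sqrt(s + 10) = sqrt(10 + s))
(-12/42)*(25 + O(-2)) + j(3, 3) = (-12/42)*(25 + sqrt(10 - 2)) + (3 - 3*3**2 + 3*3**2) = (-12*1/42)*(25 + sqrt(8)) + (3 - 3*9 + 3*9) = -2*(25 + 2*sqrt(2))/7 + (3 - 27 + 27) = (-50/7 - 4*sqrt(2)/7) + 3 = -29/7 - 4*sqrt(2)/7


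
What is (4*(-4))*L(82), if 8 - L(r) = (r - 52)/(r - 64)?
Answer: -304/3 ≈ -101.33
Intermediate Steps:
L(r) = 8 - (-52 + r)/(-64 + r) (L(r) = 8 - (r - 52)/(r - 64) = 8 - (-52 + r)/(-64 + r))
(4*(-4))*L(82) = (4*(-4))*((-460 + 7*82)/(-64 + 82)) = -16*(-460 + 574)/18 = -8*114/9 = -16*19/3 = -304/3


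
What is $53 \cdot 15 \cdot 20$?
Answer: $15900$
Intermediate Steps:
$53 \cdot 15 \cdot 20 = 795 \cdot 20 = 15900$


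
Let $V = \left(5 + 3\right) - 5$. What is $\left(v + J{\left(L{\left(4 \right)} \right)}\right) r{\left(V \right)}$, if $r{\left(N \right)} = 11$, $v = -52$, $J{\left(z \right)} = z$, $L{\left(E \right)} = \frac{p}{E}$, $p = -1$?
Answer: $- \frac{2299}{4} \approx -574.75$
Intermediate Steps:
$L{\left(E \right)} = - \frac{1}{E}$
$V = 3$ ($V = 8 - 5 = 3$)
$\left(v + J{\left(L{\left(4 \right)} \right)}\right) r{\left(V \right)} = \left(-52 - \frac{1}{4}\right) 11 = \left(- \frac{209}{4}\right) 11 = - \frac{2299}{4}$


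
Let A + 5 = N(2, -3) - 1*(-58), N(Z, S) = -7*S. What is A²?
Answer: 5476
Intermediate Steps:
A = 74 (A = -5 + (-7*(-3) - 1*(-58)) = -5 + (21 + 58) = -5 + 79 = 74)
A² = 74² = 5476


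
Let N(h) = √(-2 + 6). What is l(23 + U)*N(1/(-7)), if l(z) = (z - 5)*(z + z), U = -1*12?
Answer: 264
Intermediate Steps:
U = -12
N(h) = 2 (N(h) = √4 = 2)
l(z) = 2*z*(-5 + z) (l(z) = (-5 + z)*(2*z) = 2*z*(-5 + z))
l(23 + U)*N(1/(-7)) = (2*(23 - 12)*(-5 + (23 - 12)))*2 = (2*11*(-5 + 11))*2 = (2*11*6)*2 = 132*2 = 264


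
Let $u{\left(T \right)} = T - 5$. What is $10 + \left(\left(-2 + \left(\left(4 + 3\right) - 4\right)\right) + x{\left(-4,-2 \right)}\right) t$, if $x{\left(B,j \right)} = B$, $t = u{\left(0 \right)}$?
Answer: $25$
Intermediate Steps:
$u{\left(T \right)} = -5 + T$
$t = -5$ ($t = -5 + 0 = -5$)
$10 + \left(\left(-2 + \left(\left(4 + 3\right) - 4\right)\right) + x{\left(-4,-2 \right)}\right) t = 10 + \left(\left(-2 + \left(\left(4 + 3\right) - 4\right)\right) - 4\right) \left(-5\right) = 10 + \left(\left(-2 + \left(7 - 4\right)\right) - 4\right) \left(-5\right) = 10 + \left(\left(-2 + 3\right) - 4\right) \left(-5\right) = 10 + \left(1 - 4\right) \left(-5\right) = 10 - -15 = 10 + 15 = 25$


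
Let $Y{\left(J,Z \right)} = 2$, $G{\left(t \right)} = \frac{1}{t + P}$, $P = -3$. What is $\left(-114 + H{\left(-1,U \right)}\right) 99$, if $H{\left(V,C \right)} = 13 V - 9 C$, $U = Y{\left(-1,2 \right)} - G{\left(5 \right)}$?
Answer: $- \frac{27819}{2} \approx -13910.0$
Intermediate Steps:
$G{\left(t \right)} = \frac{1}{-3 + t}$ ($G{\left(t \right)} = \frac{1}{t - 3} = \frac{1}{-3 + t}$)
$U = \frac{3}{2}$ ($U = 2 - \frac{1}{-3 + 5} = 2 - \frac{1}{2} = \frac{3}{2} \approx 1.5$)
$H{\left(V,C \right)} = - 9 C + 13 V$
$\left(-114 + H{\left(-1,U \right)}\right) 99 = \left(-114 + \left(\left(-9\right) \frac{3}{2} + 13 \left(-1\right)\right)\right) 99 = \left(-114 - \frac{53}{2}\right) 99 = \left(- \frac{281}{2}\right) 99 = - \frac{27819}{2}$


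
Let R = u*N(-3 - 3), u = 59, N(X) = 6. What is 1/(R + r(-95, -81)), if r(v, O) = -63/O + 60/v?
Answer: 171/60559 ≈ 0.0028237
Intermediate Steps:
R = 354 (R = 59*6 = 354)
1/(R + r(-95, -81)) = 1/(354 + (-63/(-81) + 60/(-95))) = 1/(354 + (-63*(-1/81) + 60*(-1/95))) = 1/(354 + (7/9 - 12/19)) = 1/(354 + 25/171) = 1/(60559/171) = 171/60559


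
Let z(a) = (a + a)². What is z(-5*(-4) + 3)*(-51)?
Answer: -107916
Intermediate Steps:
z(a) = 4*a² (z(a) = (2*a)² = 4*a²)
z(-5*(-4) + 3)*(-51) = (4*(-5*(-4) + 3)²)*(-51) = (4*(20 + 3)²)*(-51) = (4*23²)*(-51) = (4*529)*(-51) = 2116*(-51) = -107916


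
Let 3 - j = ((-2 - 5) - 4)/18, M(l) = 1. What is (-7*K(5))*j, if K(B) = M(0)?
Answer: -455/18 ≈ -25.278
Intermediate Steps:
K(B) = 1
j = 65/18 (j = 3 - ((-2 - 5) - 4)/18 = 3 - (-7 - 4)/18 = 3 - (-11)/18 = 3 - 1*(-11/18) = 3 + 11/18 = 65/18 ≈ 3.6111)
(-7*K(5))*j = -7*1*(65/18) = -7*65/18 = -455/18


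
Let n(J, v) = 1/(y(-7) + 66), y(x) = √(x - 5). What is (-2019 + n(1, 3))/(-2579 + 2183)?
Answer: 1469821/288288 + I*√3/864864 ≈ 5.0984 + 2.0027e-6*I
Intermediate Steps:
y(x) = √(-5 + x)
n(J, v) = 1/(66 + 2*I*√3) (n(J, v) = 1/(√(-5 - 7) + 66) = 1/(√(-12) + 66) = 1/(2*I*√3 + 66) = 1/(66 + 2*I*√3))
(-2019 + n(1, 3))/(-2579 + 2183) = (-2019 + (11/728 - I*√3/2184))/(-2579 + 2183) = (-1469821/728 - I*√3/2184)/(-396) = (-1469821/728 - I*√3/2184)*(-1/396) = 1469821/288288 + I*√3/864864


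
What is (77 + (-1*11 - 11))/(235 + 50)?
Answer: 11/57 ≈ 0.19298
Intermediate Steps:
(77 + (-1*11 - 11))/(235 + 50) = (77 + (-11 - 11))/285 = (77 - 22)*(1/285) = 55*(1/285) = 11/57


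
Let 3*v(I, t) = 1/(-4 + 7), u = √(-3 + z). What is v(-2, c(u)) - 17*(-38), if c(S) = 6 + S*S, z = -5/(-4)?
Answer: 5815/9 ≈ 646.11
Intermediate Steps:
z = 5/4 (z = -5*(-¼) = 5/4 ≈ 1.2500)
u = I*√7/2 (u = √(-3 + 5/4) = √(-7/4) = I*√7/2 ≈ 1.3229*I)
c(S) = 6 + S²
v(I, t) = ⅑ (v(I, t) = 1/(3*(-4 + 7)) = (⅓)/3 = (⅓)*(⅓) = ⅑)
v(-2, c(u)) - 17*(-38) = ⅑ - 17*(-38) = ⅑ + 646 = 5815/9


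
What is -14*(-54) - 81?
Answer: 675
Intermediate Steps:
-14*(-54) - 81 = 756 - 81 = 675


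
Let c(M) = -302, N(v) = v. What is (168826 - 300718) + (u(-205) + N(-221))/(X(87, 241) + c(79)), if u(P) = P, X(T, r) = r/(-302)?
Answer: -12060735288/91445 ≈ -1.3189e+5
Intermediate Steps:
X(T, r) = -r/302 (X(T, r) = r*(-1/302) = -r/302)
(168826 - 300718) + (u(-205) + N(-221))/(X(87, 241) + c(79)) = (168826 - 300718) + (-205 - 221)/(-1/302*241 - 302) = -131892 - 426/(-241/302 - 302) = -131892 - 426/(-91445/302) = -131892 - 426*(-302/91445) = -131892 + 128652/91445 = -12060735288/91445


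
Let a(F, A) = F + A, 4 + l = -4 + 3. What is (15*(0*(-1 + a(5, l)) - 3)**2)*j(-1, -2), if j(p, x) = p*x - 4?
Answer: -270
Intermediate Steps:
j(p, x) = -4 + p*x
l = -5 (l = -4 + (-4 + 3) = -4 - 1 = -5)
a(F, A) = A + F
(15*(0*(-1 + a(5, l)) - 3)**2)*j(-1, -2) = (15*(0*(-1 + (-5 + 5)) - 3)**2)*(-4 - 1*(-2)) = (15*(0*(-1 + 0) - 3)**2)*(-4 + 2) = (15*(0*(-1) - 3)**2)*(-2) = (15*(0 - 3)**2)*(-2) = (15*(-3)**2)*(-2) = (15*9)*(-2) = 135*(-2) = -270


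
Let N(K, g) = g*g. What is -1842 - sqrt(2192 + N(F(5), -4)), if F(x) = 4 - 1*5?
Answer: -1842 - 4*sqrt(138) ≈ -1889.0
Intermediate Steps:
F(x) = -1 (F(x) = 4 - 5 = -1)
N(K, g) = g**2
-1842 - sqrt(2192 + N(F(5), -4)) = -1842 - sqrt(2192 + (-4)**2) = -1842 - sqrt(2192 + 16) = -1842 - sqrt(2208) = -1842 - 4*sqrt(138)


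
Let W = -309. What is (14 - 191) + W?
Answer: -486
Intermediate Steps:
(14 - 191) + W = (14 - 191) - 309 = -177 - 309 = -486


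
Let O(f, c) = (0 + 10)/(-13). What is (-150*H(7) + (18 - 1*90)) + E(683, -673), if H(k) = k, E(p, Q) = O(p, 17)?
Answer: -14596/13 ≈ -1122.8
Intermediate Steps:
O(f, c) = -10/13 (O(f, c) = 10*(-1/13) = -10/13)
E(p, Q) = -10/13
(-150*H(7) + (18 - 1*90)) + E(683, -673) = (-150*7 + (18 - 1*90)) - 10/13 = (-1050 + (18 - 90)) - 10/13 = (-1050 - 72) - 10/13 = -1122 - 10/13 = -14596/13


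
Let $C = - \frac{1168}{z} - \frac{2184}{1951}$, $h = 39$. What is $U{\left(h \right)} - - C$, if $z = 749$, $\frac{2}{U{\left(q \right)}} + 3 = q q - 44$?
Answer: $- \frac{2883587109}{1076977363} \approx -2.6775$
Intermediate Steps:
$U{\left(q \right)} = \frac{2}{-47 + q^{2}}$ ($U{\left(q \right)} = \frac{2}{-3 + \left(q q - 44\right)} = \frac{2}{-3 + \left(q^{2} - 44\right)} = \frac{2}{-3 + \left(-44 + q^{2}\right)} = \frac{2}{-47 + q^{2}}$)
$C = - \frac{3914584}{1461299}$ ($C = - \frac{1168}{749} - \frac{2184}{1951} = - \frac{3914584}{1461299} \approx -2.6788$)
$U{\left(h \right)} - - C = \frac{2}{-47 + 39^{2}} - \left(-1\right) \left(- \frac{3914584}{1461299}\right) = \frac{2}{-47 + 1521} - \frac{3914584}{1461299} = \frac{2}{1474} - \frac{3914584}{1461299} = 2 \cdot \frac{1}{1474} - \frac{3914584}{1461299} = \frac{1}{737} - \frac{3914584}{1461299} = - \frac{2883587109}{1076977363}$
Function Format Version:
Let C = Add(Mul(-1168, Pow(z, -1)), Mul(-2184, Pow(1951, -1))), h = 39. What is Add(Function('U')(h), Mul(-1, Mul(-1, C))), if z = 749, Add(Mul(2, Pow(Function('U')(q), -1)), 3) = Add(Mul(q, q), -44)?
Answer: Rational(-2883587109, 1076977363) ≈ -2.6775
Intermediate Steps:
Function('U')(q) = Mul(2, Pow(Add(-47, Pow(q, 2)), -1)) (Function('U')(q) = Mul(2, Pow(Add(-3, Add(Mul(q, q), -44)), -1)) = Mul(2, Pow(Add(-3, Add(Pow(q, 2), -44)), -1)) = Mul(2, Pow(Add(-3, Add(-44, Pow(q, 2))), -1)) = Mul(2, Pow(Add(-47, Pow(q, 2)), -1)))
C = Rational(-3914584, 1461299) (C = Add(Mul(-1168, Pow(749, -1)), Mul(-2184, Pow(1951, -1))) = Add(Mul(-1168, Rational(1, 749)), Mul(-2184, Rational(1, 1951))) = Add(Rational(-1168, 749), Rational(-2184, 1951)) = Rational(-3914584, 1461299) ≈ -2.6788)
Add(Function('U')(h), Mul(-1, Mul(-1, C))) = Add(Mul(2, Pow(Add(-47, Pow(39, 2)), -1)), Mul(-1, Mul(-1, Rational(-3914584, 1461299)))) = Add(Mul(2, Pow(Add(-47, 1521), -1)), Mul(-1, Rational(3914584, 1461299))) = Add(Mul(2, Pow(1474, -1)), Rational(-3914584, 1461299)) = Add(Mul(2, Rational(1, 1474)), Rational(-3914584, 1461299)) = Add(Rational(1, 737), Rational(-3914584, 1461299)) = Rational(-2883587109, 1076977363)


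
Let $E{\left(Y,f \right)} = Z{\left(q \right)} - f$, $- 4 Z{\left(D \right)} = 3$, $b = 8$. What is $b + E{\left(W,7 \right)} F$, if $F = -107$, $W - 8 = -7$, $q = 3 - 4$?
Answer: $\frac{3349}{4} \approx 837.25$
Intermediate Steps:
$q = -1$ ($q = 3 - 4 = -1$)
$Z{\left(D \right)} = - \frac{3}{4}$ ($Z{\left(D \right)} = \left(- \frac{1}{4}\right) 3 = - \frac{3}{4}$)
$W = 1$ ($W = 8 - 7 = 1$)
$E{\left(Y,f \right)} = - \frac{3}{4} - f$
$b + E{\left(W,7 \right)} F = 8 + \left(- \frac{3}{4} - 7\right) \left(-107\right) = 8 - - \frac{3317}{4} = 8 + \frac{3317}{4} = \frac{3349}{4}$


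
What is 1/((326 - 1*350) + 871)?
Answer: 1/847 ≈ 0.0011806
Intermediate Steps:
1/((326 - 1*350) + 871) = 1/((326 - 350) + 871) = 1/(-24 + 871) = 1/847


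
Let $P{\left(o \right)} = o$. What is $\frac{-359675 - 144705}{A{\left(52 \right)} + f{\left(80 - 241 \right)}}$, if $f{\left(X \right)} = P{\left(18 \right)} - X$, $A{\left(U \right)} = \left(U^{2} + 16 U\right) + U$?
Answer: $- \frac{504380}{3767} \approx -133.89$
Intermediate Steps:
$A{\left(U \right)} = U^{2} + 17 U$
$f{\left(X \right)} = 18 - X$
$\frac{-359675 - 144705}{A{\left(52 \right)} + f{\left(80 - 241 \right)}} = \frac{-359675 - 144705}{52 \left(17 + 52\right) + \left(18 - \left(80 - 241\right)\right)} = - \frac{504380}{52 \cdot 69 + \left(18 - -161\right)} = - \frac{504380}{3588 + \left(18 + 161\right)} = - \frac{504380}{3588 + 179} = - \frac{504380}{3767}$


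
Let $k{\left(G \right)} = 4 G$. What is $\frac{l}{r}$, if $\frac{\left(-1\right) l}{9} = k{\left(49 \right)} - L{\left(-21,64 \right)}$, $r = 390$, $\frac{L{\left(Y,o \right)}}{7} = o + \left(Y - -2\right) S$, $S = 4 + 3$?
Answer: $- \frac{2037}{130} \approx -15.669$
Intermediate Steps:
$S = 7$
$L{\left(Y,o \right)} = 98 + 7 o + 49 Y$ ($L{\left(Y,o \right)} = 7 \left(o + \left(Y - -2\right) 7\right) = 7 \left(o + \left(Y + 2\right) 7\right) = 7 \left(o + \left(2 + Y\right) 7\right) = 7 \left(o + \left(14 + 7 Y\right)\right) = 7 \left(14 + o + 7 Y\right) = 98 + 7 o + 49 Y$)
$l = -6111$ ($l = - 9 \left(4 \cdot 49 - \left(98 + 7 \cdot 64 + 49 \left(-21\right)\right)\right) = - 9 \left(196 - \left(98 + 448 - 1029\right)\right) = - 9 \left(196 - -483\right) = - 9 \left(196 + 483\right) = \left(-9\right) 679 = -6111$)
$\frac{l}{r} = - \frac{6111}{390} = \left(-6111\right) \frac{1}{390} = - \frac{2037}{130}$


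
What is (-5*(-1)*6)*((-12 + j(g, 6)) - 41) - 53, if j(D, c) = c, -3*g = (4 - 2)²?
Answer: -1463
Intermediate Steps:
g = -4/3 (g = -(4 - 2)²/3 = -⅓*2² = -⅓*4 = -4/3 ≈ -1.3333)
(-5*(-1)*6)*((-12 + j(g, 6)) - 41) - 53 = (-5*(-1)*6)*((-12 + 6) - 41) - 53 = (5*6)*(-6 - 41) - 53 = 30*(-47) - 53 = -1410 - 53 = -1463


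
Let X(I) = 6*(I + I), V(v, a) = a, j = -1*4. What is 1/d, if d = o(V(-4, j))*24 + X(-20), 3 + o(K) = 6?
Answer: -1/168 ≈ -0.0059524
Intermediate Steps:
j = -4
o(K) = 3 (o(K) = -3 + 6 = 3)
X(I) = 12*I (X(I) = 6*(2*I) = 12*I)
d = -168 (d = 3*24 + 12*(-20) = 72 - 240 = -168)
1/d = 1/(-168) = -1/168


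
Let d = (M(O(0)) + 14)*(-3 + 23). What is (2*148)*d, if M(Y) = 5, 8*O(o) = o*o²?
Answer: 112480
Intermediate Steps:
O(o) = o³/8 (O(o) = (o*o²)/8 = o³/8)
d = 380 (d = (5 + 14)*(-3 + 23) = 19*20 = 380)
(2*148)*d = (2*148)*380 = 296*380 = 112480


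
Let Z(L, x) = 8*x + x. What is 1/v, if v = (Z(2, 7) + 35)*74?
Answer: 1/7252 ≈ 0.00013789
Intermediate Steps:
Z(L, x) = 9*x
v = 7252 (v = (9*7 + 35)*74 = (63 + 35)*74 = 98*74 = 7252)
1/v = 1/7252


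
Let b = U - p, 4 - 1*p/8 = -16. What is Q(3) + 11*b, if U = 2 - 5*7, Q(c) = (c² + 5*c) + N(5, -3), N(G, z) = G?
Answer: -2094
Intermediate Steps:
p = 160 (p = 32 - 8*(-16) = 32 + 128 = 160)
Q(c) = 5 + c² + 5*c (Q(c) = (c² + 5*c) + 5 = 5 + c² + 5*c)
U = -33 (U = 2 - 35 = -33)
b = -193 (b = -33 - 1*160 = -33 - 160 = -193)
Q(3) + 11*b = (5 + 3² + 5*3) + 11*(-193) = (5 + 9 + 15) - 2123 = 29 - 2123 = -2094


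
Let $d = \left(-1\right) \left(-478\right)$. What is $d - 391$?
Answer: $87$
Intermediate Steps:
$d = 478$
$d - 391 = 478 - 391 = 87$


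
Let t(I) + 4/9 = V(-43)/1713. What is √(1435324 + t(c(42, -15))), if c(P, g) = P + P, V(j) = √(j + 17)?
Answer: √(4211768946392 + 1713*I*√26)/1713 ≈ 1198.1 + 1.2423e-6*I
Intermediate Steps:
V(j) = √(17 + j)
c(P, g) = 2*P
t(I) = -4/9 + I*√26/1713 (t(I) = -4/9 + √(17 - 43)/1713 = -4/9 + √(-26)*(1/1713) = -4/9 + (I*√26)*(1/1713) = -4/9 + I*√26/1713)
√(1435324 + t(c(42, -15))) = √(1435324 + (-4/9 + I*√26/1713)) = √(12917912/9 + I*√26/1713)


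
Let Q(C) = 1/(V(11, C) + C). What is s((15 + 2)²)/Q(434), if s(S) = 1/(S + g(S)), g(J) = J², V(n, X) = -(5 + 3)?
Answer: 213/41905 ≈ 0.0050829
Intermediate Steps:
V(n, X) = -8 (V(n, X) = -1*8 = -8)
Q(C) = 1/(-8 + C)
s(S) = 1/(S + S²)
s((15 + 2)²)/Q(434) = (1/(((15 + 2)²)*(1 + (15 + 2)²)))/(1/(-8 + 434)) = (1/((17²)*(1 + 17²)))/(1/426) = (1/(289*(1 + 289)))/(1/426) = ((1/289)/290)*426 = ((1/289)*(1/290))*426 = (1/83810)*426 = 213/41905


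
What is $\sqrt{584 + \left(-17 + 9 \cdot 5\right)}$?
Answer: $6 \sqrt{17} \approx 24.739$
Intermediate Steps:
$\sqrt{584 + \left(-17 + 9 \cdot 5\right)} = \sqrt{584 + \left(-17 + 45\right)} = \sqrt{584 + 28} = \sqrt{612} = 6 \sqrt{17}$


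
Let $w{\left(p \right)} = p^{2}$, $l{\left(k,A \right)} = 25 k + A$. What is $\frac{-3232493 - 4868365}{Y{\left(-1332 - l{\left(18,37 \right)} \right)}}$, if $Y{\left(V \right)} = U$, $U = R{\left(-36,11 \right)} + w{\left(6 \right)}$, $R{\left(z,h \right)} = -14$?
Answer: $- \frac{4050429}{11} \approx -3.6822 \cdot 10^{5}$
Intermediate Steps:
$l{\left(k,A \right)} = A + 25 k$
$U = 22$ ($U = -14 + 6^{2} = -14 + 36 = 22$)
$Y{\left(V \right)} = 22$
$\frac{-3232493 - 4868365}{Y{\left(-1332 - l{\left(18,37 \right)} \right)}} = \frac{-3232493 - 4868365}{22} = \left(-3232493 - 4868365\right) \frac{1}{22} = \left(-8100858\right) \frac{1}{22} = - \frac{4050429}{11}$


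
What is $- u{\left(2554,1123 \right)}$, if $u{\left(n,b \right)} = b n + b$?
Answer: $-2869265$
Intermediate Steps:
$u{\left(n,b \right)} = b + b n$
$- u{\left(2554,1123 \right)} = - 1123 \left(1 + 2554\right) = - 1123 \cdot 2555 = \left(-1\right) 2869265 = -2869265$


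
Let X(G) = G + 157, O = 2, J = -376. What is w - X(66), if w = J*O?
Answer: -975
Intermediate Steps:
X(G) = 157 + G
w = -752 (w = -376*2 = -752)
w - X(66) = -752 - (157 + 66) = -752 - 1*223 = -752 - 223 = -975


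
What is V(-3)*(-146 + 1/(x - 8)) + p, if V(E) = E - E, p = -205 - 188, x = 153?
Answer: -393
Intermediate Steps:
p = -393
V(E) = 0
V(-3)*(-146 + 1/(x - 8)) + p = 0*(-146 + 1/(153 - 8)) - 393 = 0*(-146 + 1/145) - 393 = 0*(-21169/145) - 393 = 0 - 393 = -393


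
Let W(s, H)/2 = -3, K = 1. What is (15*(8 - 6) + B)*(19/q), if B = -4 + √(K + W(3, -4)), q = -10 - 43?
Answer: -494/53 - 19*I*√5/53 ≈ -9.3208 - 0.80161*I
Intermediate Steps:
W(s, H) = -6 (W(s, H) = 2*(-3) = -6)
q = -53
B = -4 + I*√5 (B = -4 + √(1 - 6) = -4 + √(-5) = -4 + I*√5 ≈ -4.0 + 2.2361*I)
(15*(8 - 6) + B)*(19/q) = (15*(8 - 6) + (-4 + I*√5))*(19/(-53)) = (15*2 + (-4 + I*√5))*(19*(-1/53)) = (30 + (-4 + I*√5))*(-19/53) = (26 + I*√5)*(-19/53) = -494/53 - 19*I*√5/53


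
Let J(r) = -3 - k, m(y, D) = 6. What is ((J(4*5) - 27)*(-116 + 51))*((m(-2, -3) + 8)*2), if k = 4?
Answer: 61880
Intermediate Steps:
J(r) = -7 (J(r) = -3 - 1*4 = -3 - 4 = -7)
((J(4*5) - 27)*(-116 + 51))*((m(-2, -3) + 8)*2) = ((-7 - 27)*(-116 + 51))*((6 + 8)*2) = (-34*(-65))*(14*2) = 2210*28 = 61880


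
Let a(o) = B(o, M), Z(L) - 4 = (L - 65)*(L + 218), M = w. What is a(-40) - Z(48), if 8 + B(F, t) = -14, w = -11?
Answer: 4496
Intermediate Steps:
M = -11
B(F, t) = -22 (B(F, t) = -8 - 14 = -22)
Z(L) = 4 + (-65 + L)*(218 + L) (Z(L) = 4 + (L - 65)*(L + 218) = 4 + (-65 + L)*(218 + L))
a(o) = -22
a(-40) - Z(48) = -22 - (-14166 + 48² + 153*48) = -22 - (-14166 + 2304 + 7344) = -22 - 1*(-4518) = -22 + 4518 = 4496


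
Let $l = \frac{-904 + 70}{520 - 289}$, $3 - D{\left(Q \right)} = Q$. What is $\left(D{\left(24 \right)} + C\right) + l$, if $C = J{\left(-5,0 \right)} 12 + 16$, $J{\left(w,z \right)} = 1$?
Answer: $\frac{261}{77} \approx 3.3896$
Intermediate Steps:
$D{\left(Q \right)} = 3 - Q$
$l = - \frac{278}{77}$ ($l = - \frac{834}{231} = \left(-834\right) \frac{1}{231} = - \frac{278}{77} \approx -3.6104$)
$C = 28$ ($C = 1 \cdot 12 + 16 = 12 + 16 = 28$)
$\left(D{\left(24 \right)} + C\right) + l = \left(\left(3 - 24\right) + 28\right) - \frac{278}{77} = \left(-21 + 28\right) - \frac{278}{77} = 7 - \frac{278}{77} = \frac{261}{77}$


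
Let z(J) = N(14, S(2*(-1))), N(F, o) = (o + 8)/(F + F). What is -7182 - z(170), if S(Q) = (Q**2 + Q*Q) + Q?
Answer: -14365/2 ≈ -7182.5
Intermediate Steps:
S(Q) = Q + 2*Q**2 (S(Q) = (Q**2 + Q**2) + Q = 2*Q**2 + Q = Q + 2*Q**2)
N(F, o) = (8 + o)/(2*F) (N(F, o) = (8 + o)/((2*F)) = (8 + o)*(1/(2*F)) = (8 + o)/(2*F))
z(J) = 1/2 (z(J) = (1/2)*(8 + (2*(-1))*(1 + 2*(2*(-1))))/14 = (1/2)*(1/14)*(8 - 2*(1 + 2*(-2))) = (1/2)*(1/14)*(8 - 2*(1 - 4)) = (1/2)*(1/14)*(8 - 2*(-3)) = (1/2)*(1/14)*(8 + 6) = (1/2)*(1/14)*14 = 1/2)
-7182 - z(170) = -7182 - 1*1/2 = -7182 - 1/2 = -14365/2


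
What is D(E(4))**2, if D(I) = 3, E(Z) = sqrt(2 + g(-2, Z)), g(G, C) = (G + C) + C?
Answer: 9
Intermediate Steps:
g(G, C) = G + 2*C (g(G, C) = (C + G) + C = G + 2*C)
E(Z) = sqrt(2)*sqrt(Z) (E(Z) = sqrt(2 + (-2 + 2*Z)) = sqrt(2*Z) = sqrt(2)*sqrt(Z))
D(E(4))**2 = 3**2 = 9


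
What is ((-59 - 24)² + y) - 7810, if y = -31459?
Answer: -32380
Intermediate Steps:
((-59 - 24)² + y) - 7810 = ((-59 - 24)² - 31459) - 7810 = ((-83)² - 31459) - 7810 = (6889 - 31459) - 7810 = -24570 - 7810 = -32380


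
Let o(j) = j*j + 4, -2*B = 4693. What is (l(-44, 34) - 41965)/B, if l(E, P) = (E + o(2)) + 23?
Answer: 83956/4693 ≈ 17.890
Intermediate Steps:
B = -4693/2 (B = -½*4693 = -4693/2 ≈ -2346.5)
o(j) = 4 + j² (o(j) = j² + 4 = 4 + j²)
l(E, P) = 31 + E (l(E, P) = (E + (4 + 2²)) + 23 = (E + (4 + 4)) + 23 = (E + 8) + 23 = (8 + E) + 23 = 31 + E)
(l(-44, 34) - 41965)/B = ((31 - 44) - 41965)/(-4693/2) = (-13 - 41965)*(-2/4693) = -41978*(-2/4693) = 83956/4693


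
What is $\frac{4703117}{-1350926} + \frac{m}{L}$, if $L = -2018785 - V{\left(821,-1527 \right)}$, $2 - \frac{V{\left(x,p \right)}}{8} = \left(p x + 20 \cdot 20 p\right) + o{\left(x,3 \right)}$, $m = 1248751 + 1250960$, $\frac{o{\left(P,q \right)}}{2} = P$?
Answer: $- \frac{27653417763101}{7619853522442} \approx -3.6291$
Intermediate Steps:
$o{\left(P,q \right)} = 2 P$
$m = 2499711$
$V{\left(x,p \right)} = 16 - 3200 p - 16 x - 8 p x$ ($V{\left(x,p \right)} = 16 - 8 \left(\left(p x + 20 \cdot 20 p\right) + 2 x\right) = 16 - 8 \left(\left(p x + 400 p\right) + 2 x\right) = 16 - 8 \left(\left(400 p + p x\right) + 2 x\right) = 16 - 8 \left(2 x + 400 p + p x\right) = 16 - \left(16 x + 3200 p + 8 p x\right) = 16 - 3200 p - 16 x - 8 p x$)
$L = -16921401$ ($L = -2018785 - \left(16 - -4886400 - 13136 - \left(-12216\right) 821\right) = -2018785 - \left(16 + 4886400 - 13136 + 10029336\right) = -2018785 - 14902616 = -16921401$)
$\frac{4703117}{-1350926} + \frac{m}{L} = \frac{4703117}{-1350926} + \frac{2499711}{-16921401} = 4703117 \left(- \frac{1}{1350926}\right) + 2499711 \left(- \frac{1}{16921401}\right) = - \frac{4703117}{1350926} - \frac{833237}{5640467} = - \frac{27653417763101}{7619853522442}$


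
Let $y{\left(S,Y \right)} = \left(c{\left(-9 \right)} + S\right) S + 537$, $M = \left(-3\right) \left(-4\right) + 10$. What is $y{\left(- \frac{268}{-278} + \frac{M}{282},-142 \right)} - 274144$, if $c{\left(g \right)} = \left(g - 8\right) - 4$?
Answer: $- \frac{105106128578195}{384120801} \approx -2.7363 \cdot 10^{5}$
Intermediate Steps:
$M = 22$ ($M = 12 + 10 = 22$)
$c{\left(g \right)} = -12 + g$ ($c{\left(g \right)} = \left(-8 + g\right) - 4 = -12 + g$)
$y{\left(S,Y \right)} = 537 + S \left(-21 + S\right)$ ($y{\left(S,Y \right)} = \left(\left(-12 - 9\right) + S\right) S + 537 = \left(-21 + S\right) S + 537 = S \left(-21 + S\right) + 537 = 537 + S \left(-21 + S\right)$)
$y{\left(- \frac{268}{-278} + \frac{M}{282},-142 \right)} - 274144 = \left(537 + \left(- \frac{268}{-278} + \frac{22}{282}\right)^{2} - 21 \left(- \frac{268}{-278} + \frac{22}{282}\right)\right) - 274144 = \left(537 + \left(\left(-268\right) \left(- \frac{1}{278}\right) + 22 \cdot \frac{1}{282}\right)^{2} - 21 \left(\left(-268\right) \left(- \frac{1}{278}\right) + 22 \cdot \frac{1}{282}\right)\right) - 274144 = \left(537 + \left(\frac{134}{139} + \frac{11}{141}\right)^{2} - 21 \left(\frac{134}{139} + \frac{11}{141}\right)\right) - 274144 = \left(537 + \left(\frac{20423}{19599}\right)^{2} - \frac{142961}{6533}\right) - 274144 = \left(537 + \frac{417098929}{384120801} - \frac{142961}{6533}\right) - 274144 = \frac{198284291149}{384120801} - 274144 = - \frac{105106128578195}{384120801}$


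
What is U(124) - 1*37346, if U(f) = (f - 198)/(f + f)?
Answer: -4630941/124 ≈ -37346.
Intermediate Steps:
U(f) = (-198 + f)/(2*f) (U(f) = (-198 + f)/((2*f)) = (-198 + f)*(1/(2*f)) = (-198 + f)/(2*f))
U(124) - 1*37346 = (1/2)*(-198 + 124)/124 - 1*37346 = (1/2)*(1/124)*(-74) - 37346 = -37/124 - 37346 = -4630941/124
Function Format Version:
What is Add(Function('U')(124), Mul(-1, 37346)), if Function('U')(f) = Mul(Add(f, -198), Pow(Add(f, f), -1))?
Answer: Rational(-4630941, 124) ≈ -37346.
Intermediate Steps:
Function('U')(f) = Mul(Rational(1, 2), Pow(f, -1), Add(-198, f)) (Function('U')(f) = Mul(Add(-198, f), Pow(Mul(2, f), -1)) = Mul(Add(-198, f), Mul(Rational(1, 2), Pow(f, -1))) = Mul(Rational(1, 2), Pow(f, -1), Add(-198, f)))
Add(Function('U')(124), Mul(-1, 37346)) = Add(Mul(Rational(1, 2), Pow(124, -1), Add(-198, 124)), Mul(-1, 37346)) = Add(Mul(Rational(1, 2), Rational(1, 124), -74), -37346) = Add(Rational(-37, 124), -37346) = Rational(-4630941, 124)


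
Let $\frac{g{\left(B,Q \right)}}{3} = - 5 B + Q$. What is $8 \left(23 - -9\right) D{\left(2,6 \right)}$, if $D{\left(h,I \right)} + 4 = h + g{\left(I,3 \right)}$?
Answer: $-21248$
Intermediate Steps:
$g{\left(B,Q \right)} = - 15 B + 3 Q$ ($g{\left(B,Q \right)} = 3 \left(- 5 B + Q\right) = 3 \left(Q - 5 B\right) = - 15 B + 3 Q$)
$D{\left(h,I \right)} = 5 + h - 15 I$ ($D{\left(h,I \right)} = -4 - \left(-9 - h + 15 I\right) = -4 + \left(9 + h - 15 I\right) = 5 + h - 15 I$)
$8 \left(23 - -9\right) D{\left(2,6 \right)} = 8 \left(23 - -9\right) \left(5 + 2 - 90\right) = 8 \left(23 + 9\right) \left(5 + 2 - 90\right) = 8 \cdot 32 \left(-83\right) = 256 \left(-83\right) = -21248$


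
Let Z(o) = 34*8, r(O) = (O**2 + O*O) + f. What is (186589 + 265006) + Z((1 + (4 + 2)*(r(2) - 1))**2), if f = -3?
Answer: 451867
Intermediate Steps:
r(O) = -3 + 2*O**2 (r(O) = (O**2 + O*O) - 3 = (O**2 + O**2) - 3 = 2*O**2 - 3 = -3 + 2*O**2)
Z(o) = 272
(186589 + 265006) + Z((1 + (4 + 2)*(r(2) - 1))**2) = (186589 + 265006) + 272 = 451595 + 272 = 451867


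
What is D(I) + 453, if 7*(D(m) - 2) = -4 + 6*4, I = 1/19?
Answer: 3205/7 ≈ 457.86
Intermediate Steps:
I = 1/19 ≈ 0.052632
D(m) = 34/7 (D(m) = 2 + (-4 + 6*4)/7 = 2 + (-4 + 24)/7 = 2 + (1/7)*20 = 2 + 20/7 = 34/7)
D(I) + 453 = 34/7 + 453 = 3205/7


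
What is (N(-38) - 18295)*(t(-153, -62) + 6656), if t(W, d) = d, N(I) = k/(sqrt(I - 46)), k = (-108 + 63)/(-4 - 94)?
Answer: -120637230 - 7065*I*sqrt(21)/98 ≈ -1.2064e+8 - 330.37*I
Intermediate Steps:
k = 45/98 (k = -45/(-98) = -45*(-1/98) = 45/98 ≈ 0.45918)
N(I) = 45/(98*sqrt(-46 + I)) (N(I) = 45/(98*(sqrt(I - 46))) = 45/(98*(sqrt(-46 + I))) = 45/(98*sqrt(-46 + I)))
(N(-38) - 18295)*(t(-153, -62) + 6656) = (45/(98*sqrt(-46 - 38)) - 18295)*(-62 + 6656) = (45/(98*sqrt(-84)) - 18295)*6594 = (45*(-I*sqrt(21)/42)/98 - 18295)*6594 = (-15*I*sqrt(21)/1372 - 18295)*6594 = (-18295 - 15*I*sqrt(21)/1372)*6594 = -120637230 - 7065*I*sqrt(21)/98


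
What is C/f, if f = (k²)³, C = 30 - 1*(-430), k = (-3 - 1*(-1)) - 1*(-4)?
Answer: 115/16 ≈ 7.1875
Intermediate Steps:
k = 2 (k = (-3 + 1) + 4 = -2 + 4 = 2)
C = 460 (C = 30 + 430 = 460)
f = 64 (f = (2²)³ = 4³ = 64)
C/f = 460/64 = 460*(1/64) = 115/16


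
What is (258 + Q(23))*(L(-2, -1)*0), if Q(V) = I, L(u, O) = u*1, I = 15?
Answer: 0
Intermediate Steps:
L(u, O) = u
Q(V) = 15
(258 + Q(23))*(L(-2, -1)*0) = (258 + 15)*(-2*0) = 273*0 = 0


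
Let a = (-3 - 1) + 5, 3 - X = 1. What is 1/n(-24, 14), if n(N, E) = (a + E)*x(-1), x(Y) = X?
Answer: 1/30 ≈ 0.033333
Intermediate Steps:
X = 2 (X = 3 - 1*1 = 3 - 1 = 2)
x(Y) = 2
a = 1 (a = -4 + 5 = 1)
n(N, E) = 2 + 2*E (n(N, E) = (1 + E)*2 = 2 + 2*E)
1/n(-24, 14) = 1/(2 + 2*14) = 1/(2 + 28) = 1/30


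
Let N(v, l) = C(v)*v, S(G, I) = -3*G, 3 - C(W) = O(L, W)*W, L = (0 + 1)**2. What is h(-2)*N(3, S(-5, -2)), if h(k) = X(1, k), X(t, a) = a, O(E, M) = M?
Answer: 36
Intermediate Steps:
L = 1 (L = 1**2 = 1)
C(W) = 3 - W**2 (C(W) = 3 - W*W = 3 - W**2)
h(k) = k
N(v, l) = v*(3 - v**2) (N(v, l) = (3 - v**2)*v = v*(3 - v**2))
h(-2)*N(3, S(-5, -2)) = -6*(3 - 1*3**2) = -6*(3 - 1*9) = -6*(3 - 9) = -6*(-6) = -2*(-18) = 36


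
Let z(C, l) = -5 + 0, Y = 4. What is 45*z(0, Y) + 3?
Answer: -222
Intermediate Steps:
z(C, l) = -5
45*z(0, Y) + 3 = 45*(-5) + 3 = -225 + 3 = -222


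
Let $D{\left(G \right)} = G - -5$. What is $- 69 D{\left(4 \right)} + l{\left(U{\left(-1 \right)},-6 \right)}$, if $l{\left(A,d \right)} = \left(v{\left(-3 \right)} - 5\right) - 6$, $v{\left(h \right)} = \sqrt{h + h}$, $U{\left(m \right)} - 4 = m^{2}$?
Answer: $-632 + i \sqrt{6} \approx -632.0 + 2.4495 i$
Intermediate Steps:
$U{\left(m \right)} = 4 + m^{2}$
$D{\left(G \right)} = 5 + G$ ($D{\left(G \right)} = G + 5 = 5 + G$)
$v{\left(h \right)} = \sqrt{2} \sqrt{h}$ ($v{\left(h \right)} = \sqrt{2 h} = \sqrt{2} \sqrt{h}$)
$l{\left(A,d \right)} = -11 + i \sqrt{6}$ ($l{\left(A,d \right)} = \left(\sqrt{2} \sqrt{-3} - 5\right) - 6 = \left(\sqrt{2} i \sqrt{3} - 5\right) - 6 = \left(i \sqrt{6} - 5\right) - 6 = \left(-5 + i \sqrt{6}\right) - 6 = -11 + i \sqrt{6}$)
$- 69 D{\left(4 \right)} + l{\left(U{\left(-1 \right)},-6 \right)} = - 69 \left(5 + 4\right) - \left(11 - i \sqrt{6}\right) = \left(-69\right) 9 - \left(11 - i \sqrt{6}\right) = -621 - \left(11 - i \sqrt{6}\right) = -632 + i \sqrt{6}$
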